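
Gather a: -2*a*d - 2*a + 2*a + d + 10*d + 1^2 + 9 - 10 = -2*a*d + 11*d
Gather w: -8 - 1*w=-w - 8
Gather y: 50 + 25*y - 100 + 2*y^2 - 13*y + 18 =2*y^2 + 12*y - 32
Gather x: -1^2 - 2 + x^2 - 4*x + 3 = x^2 - 4*x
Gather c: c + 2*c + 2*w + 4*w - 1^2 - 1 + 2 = 3*c + 6*w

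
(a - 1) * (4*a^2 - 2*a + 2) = 4*a^3 - 6*a^2 + 4*a - 2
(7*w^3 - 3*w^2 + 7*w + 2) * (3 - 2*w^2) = -14*w^5 + 6*w^4 + 7*w^3 - 13*w^2 + 21*w + 6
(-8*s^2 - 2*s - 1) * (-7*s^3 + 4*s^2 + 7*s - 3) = 56*s^5 - 18*s^4 - 57*s^3 + 6*s^2 - s + 3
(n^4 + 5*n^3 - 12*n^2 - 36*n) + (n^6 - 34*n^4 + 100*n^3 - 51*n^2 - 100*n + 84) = n^6 - 33*n^4 + 105*n^3 - 63*n^2 - 136*n + 84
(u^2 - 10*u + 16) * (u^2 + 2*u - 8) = u^4 - 8*u^3 - 12*u^2 + 112*u - 128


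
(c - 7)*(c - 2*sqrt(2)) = c^2 - 7*c - 2*sqrt(2)*c + 14*sqrt(2)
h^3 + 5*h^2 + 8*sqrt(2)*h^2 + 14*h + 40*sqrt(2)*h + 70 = (h + 5)*(h + sqrt(2))*(h + 7*sqrt(2))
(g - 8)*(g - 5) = g^2 - 13*g + 40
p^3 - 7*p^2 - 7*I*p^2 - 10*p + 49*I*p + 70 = (p - 7)*(p - 5*I)*(p - 2*I)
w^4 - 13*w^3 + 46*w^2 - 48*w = w*(w - 8)*(w - 3)*(w - 2)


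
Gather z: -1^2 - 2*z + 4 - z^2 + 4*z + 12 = -z^2 + 2*z + 15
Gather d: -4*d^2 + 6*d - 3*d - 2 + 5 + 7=-4*d^2 + 3*d + 10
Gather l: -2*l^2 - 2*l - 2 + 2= -2*l^2 - 2*l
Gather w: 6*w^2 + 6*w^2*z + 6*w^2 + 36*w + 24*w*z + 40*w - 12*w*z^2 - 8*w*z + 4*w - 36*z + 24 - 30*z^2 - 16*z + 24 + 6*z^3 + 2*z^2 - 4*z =w^2*(6*z + 12) + w*(-12*z^2 + 16*z + 80) + 6*z^3 - 28*z^2 - 56*z + 48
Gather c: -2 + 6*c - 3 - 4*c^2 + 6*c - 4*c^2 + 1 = -8*c^2 + 12*c - 4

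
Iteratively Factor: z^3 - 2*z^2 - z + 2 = (z - 1)*(z^2 - z - 2) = (z - 2)*(z - 1)*(z + 1)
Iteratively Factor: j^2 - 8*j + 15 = (j - 5)*(j - 3)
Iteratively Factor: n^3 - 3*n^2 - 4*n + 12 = (n - 3)*(n^2 - 4) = (n - 3)*(n - 2)*(n + 2)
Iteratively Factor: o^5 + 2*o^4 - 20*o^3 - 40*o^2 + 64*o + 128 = (o + 2)*(o^4 - 20*o^2 + 64) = (o + 2)*(o + 4)*(o^3 - 4*o^2 - 4*o + 16) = (o - 2)*(o + 2)*(o + 4)*(o^2 - 2*o - 8) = (o - 2)*(o + 2)^2*(o + 4)*(o - 4)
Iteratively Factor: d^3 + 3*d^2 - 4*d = (d - 1)*(d^2 + 4*d) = (d - 1)*(d + 4)*(d)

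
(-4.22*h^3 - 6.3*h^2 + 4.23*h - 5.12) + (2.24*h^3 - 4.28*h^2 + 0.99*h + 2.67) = -1.98*h^3 - 10.58*h^2 + 5.22*h - 2.45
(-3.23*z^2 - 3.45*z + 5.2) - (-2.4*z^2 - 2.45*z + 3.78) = -0.83*z^2 - 1.0*z + 1.42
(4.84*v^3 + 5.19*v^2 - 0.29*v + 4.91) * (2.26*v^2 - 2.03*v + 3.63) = 10.9384*v^5 + 1.9042*v^4 + 6.3781*v^3 + 30.525*v^2 - 11.02*v + 17.8233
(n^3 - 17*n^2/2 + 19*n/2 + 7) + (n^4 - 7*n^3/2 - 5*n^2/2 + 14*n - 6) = n^4 - 5*n^3/2 - 11*n^2 + 47*n/2 + 1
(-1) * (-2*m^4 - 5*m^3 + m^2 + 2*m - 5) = 2*m^4 + 5*m^3 - m^2 - 2*m + 5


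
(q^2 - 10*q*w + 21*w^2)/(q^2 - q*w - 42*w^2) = (q - 3*w)/(q + 6*w)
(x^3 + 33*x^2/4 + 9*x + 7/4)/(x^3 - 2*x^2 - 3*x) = (4*x^2 + 29*x + 7)/(4*x*(x - 3))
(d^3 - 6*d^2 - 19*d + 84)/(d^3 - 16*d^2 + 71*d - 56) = (d^2 + d - 12)/(d^2 - 9*d + 8)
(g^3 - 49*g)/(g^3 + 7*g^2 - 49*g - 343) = g/(g + 7)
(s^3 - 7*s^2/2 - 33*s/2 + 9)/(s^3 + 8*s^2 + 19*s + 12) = (s^2 - 13*s/2 + 3)/(s^2 + 5*s + 4)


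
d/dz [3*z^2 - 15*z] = 6*z - 15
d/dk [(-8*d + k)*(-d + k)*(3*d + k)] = -19*d^2 - 12*d*k + 3*k^2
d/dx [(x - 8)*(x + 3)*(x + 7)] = 3*x^2 + 4*x - 59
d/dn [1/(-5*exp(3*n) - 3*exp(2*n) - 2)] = (15*exp(n) + 6)*exp(2*n)/(5*exp(3*n) + 3*exp(2*n) + 2)^2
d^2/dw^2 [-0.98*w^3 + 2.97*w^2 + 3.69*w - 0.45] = 5.94 - 5.88*w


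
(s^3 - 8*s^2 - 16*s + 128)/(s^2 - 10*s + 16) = (s^2 - 16)/(s - 2)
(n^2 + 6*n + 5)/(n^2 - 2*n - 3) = (n + 5)/(n - 3)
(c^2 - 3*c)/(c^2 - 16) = c*(c - 3)/(c^2 - 16)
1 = 1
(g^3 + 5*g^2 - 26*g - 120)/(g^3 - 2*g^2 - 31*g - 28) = (g^2 + g - 30)/(g^2 - 6*g - 7)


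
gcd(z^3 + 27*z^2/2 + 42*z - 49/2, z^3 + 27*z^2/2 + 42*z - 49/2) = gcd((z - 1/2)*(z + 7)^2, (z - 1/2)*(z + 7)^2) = z^3 + 27*z^2/2 + 42*z - 49/2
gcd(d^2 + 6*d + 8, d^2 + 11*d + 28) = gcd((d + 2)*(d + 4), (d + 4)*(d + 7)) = d + 4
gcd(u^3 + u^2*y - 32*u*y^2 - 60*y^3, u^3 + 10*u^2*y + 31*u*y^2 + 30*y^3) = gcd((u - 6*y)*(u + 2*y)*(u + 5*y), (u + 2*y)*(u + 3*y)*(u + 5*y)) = u^2 + 7*u*y + 10*y^2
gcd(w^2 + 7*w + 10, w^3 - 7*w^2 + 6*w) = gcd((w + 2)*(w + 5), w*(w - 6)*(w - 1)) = 1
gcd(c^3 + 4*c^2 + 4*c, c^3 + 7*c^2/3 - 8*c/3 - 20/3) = c^2 + 4*c + 4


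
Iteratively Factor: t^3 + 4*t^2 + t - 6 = (t + 3)*(t^2 + t - 2) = (t + 2)*(t + 3)*(t - 1)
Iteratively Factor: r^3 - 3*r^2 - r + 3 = (r - 3)*(r^2 - 1) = (r - 3)*(r - 1)*(r + 1)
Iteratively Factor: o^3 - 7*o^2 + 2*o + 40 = (o - 5)*(o^2 - 2*o - 8) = (o - 5)*(o + 2)*(o - 4)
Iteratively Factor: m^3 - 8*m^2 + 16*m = (m - 4)*(m^2 - 4*m) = m*(m - 4)*(m - 4)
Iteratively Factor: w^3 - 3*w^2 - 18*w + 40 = (w - 2)*(w^2 - w - 20) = (w - 5)*(w - 2)*(w + 4)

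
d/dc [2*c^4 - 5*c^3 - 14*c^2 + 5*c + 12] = 8*c^3 - 15*c^2 - 28*c + 5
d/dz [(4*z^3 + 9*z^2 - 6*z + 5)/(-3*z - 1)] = 3*(-8*z^3 - 13*z^2 - 6*z + 7)/(9*z^2 + 6*z + 1)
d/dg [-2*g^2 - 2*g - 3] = -4*g - 2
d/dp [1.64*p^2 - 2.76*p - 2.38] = 3.28*p - 2.76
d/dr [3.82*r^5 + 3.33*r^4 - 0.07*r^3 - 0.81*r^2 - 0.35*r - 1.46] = 19.1*r^4 + 13.32*r^3 - 0.21*r^2 - 1.62*r - 0.35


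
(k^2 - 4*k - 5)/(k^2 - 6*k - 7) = (k - 5)/(k - 7)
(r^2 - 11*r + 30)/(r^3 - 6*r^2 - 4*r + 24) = (r - 5)/(r^2 - 4)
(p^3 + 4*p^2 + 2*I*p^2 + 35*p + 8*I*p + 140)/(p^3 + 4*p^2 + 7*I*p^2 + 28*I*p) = (p - 5*I)/p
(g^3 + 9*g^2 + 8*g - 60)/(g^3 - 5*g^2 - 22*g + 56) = (g^2 + 11*g + 30)/(g^2 - 3*g - 28)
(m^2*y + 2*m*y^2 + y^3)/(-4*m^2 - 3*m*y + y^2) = y*(m + y)/(-4*m + y)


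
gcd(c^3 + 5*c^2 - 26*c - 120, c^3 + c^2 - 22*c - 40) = c^2 - c - 20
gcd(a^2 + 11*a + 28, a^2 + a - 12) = a + 4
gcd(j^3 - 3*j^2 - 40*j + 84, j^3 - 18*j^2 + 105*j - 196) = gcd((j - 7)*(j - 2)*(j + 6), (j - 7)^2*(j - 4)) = j - 7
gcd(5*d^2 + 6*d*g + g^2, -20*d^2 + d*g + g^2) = 5*d + g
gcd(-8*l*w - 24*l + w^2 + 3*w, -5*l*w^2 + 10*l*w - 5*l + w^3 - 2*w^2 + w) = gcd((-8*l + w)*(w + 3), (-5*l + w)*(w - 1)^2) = 1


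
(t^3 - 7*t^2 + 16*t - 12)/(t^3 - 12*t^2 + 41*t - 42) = (t - 2)/(t - 7)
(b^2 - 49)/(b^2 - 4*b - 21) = (b + 7)/(b + 3)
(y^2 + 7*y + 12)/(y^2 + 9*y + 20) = (y + 3)/(y + 5)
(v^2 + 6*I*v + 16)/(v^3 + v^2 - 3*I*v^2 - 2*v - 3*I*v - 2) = (v + 8*I)/(v^2 + v*(1 - I) - I)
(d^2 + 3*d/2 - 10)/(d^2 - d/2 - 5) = (d + 4)/(d + 2)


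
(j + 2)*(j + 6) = j^2 + 8*j + 12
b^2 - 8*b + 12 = (b - 6)*(b - 2)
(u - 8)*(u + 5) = u^2 - 3*u - 40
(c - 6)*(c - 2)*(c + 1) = c^3 - 7*c^2 + 4*c + 12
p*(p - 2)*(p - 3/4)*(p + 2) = p^4 - 3*p^3/4 - 4*p^2 + 3*p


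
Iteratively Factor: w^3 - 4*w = (w + 2)*(w^2 - 2*w) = (w - 2)*(w + 2)*(w)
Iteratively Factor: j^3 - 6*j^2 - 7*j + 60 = (j + 3)*(j^2 - 9*j + 20) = (j - 4)*(j + 3)*(j - 5)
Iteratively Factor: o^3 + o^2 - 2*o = (o - 1)*(o^2 + 2*o) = (o - 1)*(o + 2)*(o)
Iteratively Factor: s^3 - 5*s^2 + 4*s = (s - 1)*(s^2 - 4*s) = s*(s - 1)*(s - 4)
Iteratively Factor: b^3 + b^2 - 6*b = (b - 2)*(b^2 + 3*b) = (b - 2)*(b + 3)*(b)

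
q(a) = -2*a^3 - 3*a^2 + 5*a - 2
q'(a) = -6*a^2 - 6*a + 5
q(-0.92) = -7.58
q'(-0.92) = 5.44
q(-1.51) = -9.50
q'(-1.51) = 0.38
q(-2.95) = 8.49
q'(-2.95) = -29.52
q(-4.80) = 126.06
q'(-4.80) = -104.44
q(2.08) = -22.58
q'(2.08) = -33.44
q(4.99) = -300.25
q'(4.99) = -174.34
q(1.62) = -10.28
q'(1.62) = -20.47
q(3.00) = -68.00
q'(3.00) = -67.00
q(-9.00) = 1168.00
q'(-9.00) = -427.00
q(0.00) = -2.00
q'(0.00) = 5.00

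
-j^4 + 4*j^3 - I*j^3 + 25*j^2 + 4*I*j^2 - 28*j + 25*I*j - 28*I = (j - 7)*(j + 4)*(-I*j + 1)*(-I*j + I)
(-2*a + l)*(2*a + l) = -4*a^2 + l^2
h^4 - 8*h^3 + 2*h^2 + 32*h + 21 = (h - 7)*(h - 3)*(h + 1)^2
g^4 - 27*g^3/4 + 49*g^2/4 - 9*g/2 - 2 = (g - 4)*(g - 2)*(g - 1)*(g + 1/4)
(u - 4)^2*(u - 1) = u^3 - 9*u^2 + 24*u - 16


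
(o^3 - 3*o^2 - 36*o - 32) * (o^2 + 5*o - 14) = o^5 + 2*o^4 - 65*o^3 - 170*o^2 + 344*o + 448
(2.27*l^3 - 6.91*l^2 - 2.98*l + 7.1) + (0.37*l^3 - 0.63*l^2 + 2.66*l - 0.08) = 2.64*l^3 - 7.54*l^2 - 0.32*l + 7.02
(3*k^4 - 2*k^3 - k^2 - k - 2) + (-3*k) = 3*k^4 - 2*k^3 - k^2 - 4*k - 2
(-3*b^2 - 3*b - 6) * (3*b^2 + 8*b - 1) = -9*b^4 - 33*b^3 - 39*b^2 - 45*b + 6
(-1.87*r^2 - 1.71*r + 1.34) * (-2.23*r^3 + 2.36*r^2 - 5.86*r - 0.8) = 4.1701*r^5 - 0.5999*r^4 + 3.9344*r^3 + 14.679*r^2 - 6.4844*r - 1.072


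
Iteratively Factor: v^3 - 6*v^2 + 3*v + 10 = (v - 5)*(v^2 - v - 2) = (v - 5)*(v - 2)*(v + 1)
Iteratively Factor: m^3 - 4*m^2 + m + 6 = (m - 3)*(m^2 - m - 2) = (m - 3)*(m - 2)*(m + 1)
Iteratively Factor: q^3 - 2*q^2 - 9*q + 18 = (q - 2)*(q^2 - 9) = (q - 2)*(q + 3)*(q - 3)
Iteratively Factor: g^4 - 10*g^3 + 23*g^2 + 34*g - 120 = (g - 5)*(g^3 - 5*g^2 - 2*g + 24) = (g - 5)*(g - 3)*(g^2 - 2*g - 8) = (g - 5)*(g - 4)*(g - 3)*(g + 2)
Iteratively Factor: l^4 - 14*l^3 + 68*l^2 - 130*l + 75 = (l - 1)*(l^3 - 13*l^2 + 55*l - 75) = (l - 3)*(l - 1)*(l^2 - 10*l + 25) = (l - 5)*(l - 3)*(l - 1)*(l - 5)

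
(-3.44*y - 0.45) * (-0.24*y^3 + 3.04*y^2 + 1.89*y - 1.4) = 0.8256*y^4 - 10.3496*y^3 - 7.8696*y^2 + 3.9655*y + 0.63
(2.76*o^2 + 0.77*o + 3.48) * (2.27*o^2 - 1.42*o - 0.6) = 6.2652*o^4 - 2.1713*o^3 + 5.1502*o^2 - 5.4036*o - 2.088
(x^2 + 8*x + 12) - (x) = x^2 + 7*x + 12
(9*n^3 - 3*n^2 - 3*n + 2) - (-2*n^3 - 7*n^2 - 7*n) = 11*n^3 + 4*n^2 + 4*n + 2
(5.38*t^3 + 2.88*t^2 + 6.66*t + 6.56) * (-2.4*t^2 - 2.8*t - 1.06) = -12.912*t^5 - 21.976*t^4 - 29.7508*t^3 - 37.4448*t^2 - 25.4276*t - 6.9536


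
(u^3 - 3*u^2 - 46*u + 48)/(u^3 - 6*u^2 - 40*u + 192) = (u - 1)/(u - 4)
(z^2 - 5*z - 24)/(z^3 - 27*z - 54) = (z - 8)/(z^2 - 3*z - 18)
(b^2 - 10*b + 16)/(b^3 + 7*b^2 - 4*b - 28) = (b - 8)/(b^2 + 9*b + 14)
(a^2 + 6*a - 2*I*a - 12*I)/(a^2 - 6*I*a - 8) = (a + 6)/(a - 4*I)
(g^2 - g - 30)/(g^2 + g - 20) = (g - 6)/(g - 4)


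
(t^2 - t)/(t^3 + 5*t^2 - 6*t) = 1/(t + 6)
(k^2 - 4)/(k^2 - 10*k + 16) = (k + 2)/(k - 8)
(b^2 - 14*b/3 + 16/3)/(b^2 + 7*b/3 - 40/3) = (b - 2)/(b + 5)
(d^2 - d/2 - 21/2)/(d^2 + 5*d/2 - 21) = (d + 3)/(d + 6)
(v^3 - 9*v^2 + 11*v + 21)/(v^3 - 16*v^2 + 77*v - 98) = (v^2 - 2*v - 3)/(v^2 - 9*v + 14)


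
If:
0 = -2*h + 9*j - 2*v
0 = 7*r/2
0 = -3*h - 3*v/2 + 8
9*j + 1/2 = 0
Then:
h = 67/12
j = -1/18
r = 0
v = -35/6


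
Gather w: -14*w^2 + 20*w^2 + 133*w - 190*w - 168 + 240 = 6*w^2 - 57*w + 72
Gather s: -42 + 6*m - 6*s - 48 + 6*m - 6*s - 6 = 12*m - 12*s - 96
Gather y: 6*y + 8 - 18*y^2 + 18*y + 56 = -18*y^2 + 24*y + 64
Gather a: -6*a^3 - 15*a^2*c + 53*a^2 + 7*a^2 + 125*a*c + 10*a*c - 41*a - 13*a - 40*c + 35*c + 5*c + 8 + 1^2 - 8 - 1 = -6*a^3 + a^2*(60 - 15*c) + a*(135*c - 54)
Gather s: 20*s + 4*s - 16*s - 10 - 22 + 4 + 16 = 8*s - 12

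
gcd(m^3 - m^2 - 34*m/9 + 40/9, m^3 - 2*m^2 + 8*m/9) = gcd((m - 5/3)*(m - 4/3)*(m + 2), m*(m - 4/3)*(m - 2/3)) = m - 4/3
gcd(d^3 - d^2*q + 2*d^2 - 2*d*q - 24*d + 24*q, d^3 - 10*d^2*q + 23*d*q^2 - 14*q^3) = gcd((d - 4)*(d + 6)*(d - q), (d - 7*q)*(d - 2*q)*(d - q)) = -d + q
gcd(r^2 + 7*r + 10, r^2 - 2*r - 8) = r + 2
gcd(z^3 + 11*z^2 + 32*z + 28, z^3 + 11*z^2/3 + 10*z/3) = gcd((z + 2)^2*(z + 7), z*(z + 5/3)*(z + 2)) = z + 2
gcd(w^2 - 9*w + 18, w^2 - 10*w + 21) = w - 3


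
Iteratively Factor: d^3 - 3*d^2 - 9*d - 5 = (d + 1)*(d^2 - 4*d - 5) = (d + 1)^2*(d - 5)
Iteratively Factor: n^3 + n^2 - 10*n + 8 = (n + 4)*(n^2 - 3*n + 2) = (n - 1)*(n + 4)*(n - 2)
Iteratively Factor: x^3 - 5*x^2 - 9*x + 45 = (x + 3)*(x^2 - 8*x + 15) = (x - 5)*(x + 3)*(x - 3)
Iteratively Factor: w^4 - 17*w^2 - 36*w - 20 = (w - 5)*(w^3 + 5*w^2 + 8*w + 4) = (w - 5)*(w + 2)*(w^2 + 3*w + 2) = (w - 5)*(w + 1)*(w + 2)*(w + 2)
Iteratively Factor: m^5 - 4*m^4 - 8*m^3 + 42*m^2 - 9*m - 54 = (m - 2)*(m^4 - 2*m^3 - 12*m^2 + 18*m + 27) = (m - 2)*(m + 1)*(m^3 - 3*m^2 - 9*m + 27) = (m - 3)*(m - 2)*(m + 1)*(m^2 - 9) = (m - 3)^2*(m - 2)*(m + 1)*(m + 3)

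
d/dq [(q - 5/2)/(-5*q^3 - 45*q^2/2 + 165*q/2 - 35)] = (8*q^3 - 12*q^2 - 90*q + 137)/(5*(4*q^6 + 36*q^5 - 51*q^4 - 538*q^3 + 1341*q^2 - 924*q + 196))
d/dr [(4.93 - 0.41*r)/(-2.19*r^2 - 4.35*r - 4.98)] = (-0.8979*r^2 + 21.5934*r + 23.4873)/(4.7961*r^4 + 19.053*r^3 + 40.7349*r^2 + 43.326*r + 24.8004)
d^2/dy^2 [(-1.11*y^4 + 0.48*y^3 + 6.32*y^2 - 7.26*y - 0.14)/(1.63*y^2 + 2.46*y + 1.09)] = (-5.898318*y^6 - 26.705268*y^5 - 52.136478*y^4 - 132.77982*y^3 - 77.70732*y^2 + 77.446548*y + 52.75454)/(4.330747*y^6 + 19.607922*y^5 + 38.280387*y^4 + 41.111028*y^3 + 25.598541*y^2 + 8.768178*y + 1.295029)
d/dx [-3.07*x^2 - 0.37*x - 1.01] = -6.14*x - 0.37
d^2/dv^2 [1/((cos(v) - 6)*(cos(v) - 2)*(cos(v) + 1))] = (12*sin(v)^6 + 112*sin(v)^4*cos(v) - 228*sin(v)^4 - 304*sin(v)^2*cos(v) + 454*sin(v)^2 + 3*cos(v)^6 - 35*cos(v)^5 - 38)/((cos(v) - 6)^3*(cos(v) - 2)^3*(cos(v) + 1)^3)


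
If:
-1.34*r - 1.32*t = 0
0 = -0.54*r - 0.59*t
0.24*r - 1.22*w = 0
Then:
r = 0.00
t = 0.00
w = 0.00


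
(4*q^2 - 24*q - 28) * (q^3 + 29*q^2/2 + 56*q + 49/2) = 4*q^5 + 34*q^4 - 152*q^3 - 1652*q^2 - 2156*q - 686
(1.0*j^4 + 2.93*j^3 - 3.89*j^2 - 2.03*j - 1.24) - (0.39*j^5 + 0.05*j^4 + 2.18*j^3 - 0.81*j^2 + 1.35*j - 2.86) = -0.39*j^5 + 0.95*j^4 + 0.75*j^3 - 3.08*j^2 - 3.38*j + 1.62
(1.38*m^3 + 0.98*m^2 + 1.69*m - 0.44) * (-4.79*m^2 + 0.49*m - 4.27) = -6.6102*m^5 - 4.018*m^4 - 13.5075*m^3 - 1.2489*m^2 - 7.4319*m + 1.8788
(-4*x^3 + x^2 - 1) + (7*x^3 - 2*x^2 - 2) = 3*x^3 - x^2 - 3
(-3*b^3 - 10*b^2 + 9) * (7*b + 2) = -21*b^4 - 76*b^3 - 20*b^2 + 63*b + 18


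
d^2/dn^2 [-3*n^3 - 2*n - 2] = -18*n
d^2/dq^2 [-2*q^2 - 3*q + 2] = -4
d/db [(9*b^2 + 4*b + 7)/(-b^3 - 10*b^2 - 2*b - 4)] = (9*b^4 + 8*b^3 + 43*b^2 + 68*b - 2)/(b^6 + 20*b^5 + 104*b^4 + 48*b^3 + 84*b^2 + 16*b + 16)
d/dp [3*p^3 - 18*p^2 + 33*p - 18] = 9*p^2 - 36*p + 33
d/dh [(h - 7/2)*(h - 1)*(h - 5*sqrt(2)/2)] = 3*h^2 - 9*h - 5*sqrt(2)*h + 7/2 + 45*sqrt(2)/4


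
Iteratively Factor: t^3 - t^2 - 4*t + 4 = (t - 2)*(t^2 + t - 2) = (t - 2)*(t + 2)*(t - 1)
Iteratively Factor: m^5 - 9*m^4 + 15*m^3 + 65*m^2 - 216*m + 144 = (m - 1)*(m^4 - 8*m^3 + 7*m^2 + 72*m - 144) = (m - 4)*(m - 1)*(m^3 - 4*m^2 - 9*m + 36) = (m - 4)^2*(m - 1)*(m^2 - 9) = (m - 4)^2*(m - 1)*(m + 3)*(m - 3)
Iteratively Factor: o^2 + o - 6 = (o - 2)*(o + 3)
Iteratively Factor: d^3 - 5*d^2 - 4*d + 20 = (d + 2)*(d^2 - 7*d + 10) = (d - 2)*(d + 2)*(d - 5)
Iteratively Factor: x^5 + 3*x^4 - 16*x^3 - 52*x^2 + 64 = (x - 4)*(x^4 + 7*x^3 + 12*x^2 - 4*x - 16) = (x - 4)*(x + 2)*(x^3 + 5*x^2 + 2*x - 8) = (x - 4)*(x + 2)*(x + 4)*(x^2 + x - 2) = (x - 4)*(x + 2)^2*(x + 4)*(x - 1)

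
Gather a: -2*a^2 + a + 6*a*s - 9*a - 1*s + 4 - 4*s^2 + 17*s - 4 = -2*a^2 + a*(6*s - 8) - 4*s^2 + 16*s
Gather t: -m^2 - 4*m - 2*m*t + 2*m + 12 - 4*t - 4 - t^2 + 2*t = -m^2 - 2*m - t^2 + t*(-2*m - 2) + 8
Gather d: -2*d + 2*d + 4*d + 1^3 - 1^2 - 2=4*d - 2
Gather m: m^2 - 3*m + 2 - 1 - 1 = m^2 - 3*m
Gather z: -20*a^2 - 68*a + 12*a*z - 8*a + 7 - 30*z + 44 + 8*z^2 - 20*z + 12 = -20*a^2 - 76*a + 8*z^2 + z*(12*a - 50) + 63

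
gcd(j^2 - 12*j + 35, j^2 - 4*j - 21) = j - 7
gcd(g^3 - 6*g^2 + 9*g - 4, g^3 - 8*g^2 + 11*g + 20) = g - 4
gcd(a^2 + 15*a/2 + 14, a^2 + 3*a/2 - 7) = a + 7/2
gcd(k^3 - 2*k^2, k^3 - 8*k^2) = k^2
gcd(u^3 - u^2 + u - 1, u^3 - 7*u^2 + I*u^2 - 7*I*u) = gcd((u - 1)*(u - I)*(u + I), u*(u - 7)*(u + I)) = u + I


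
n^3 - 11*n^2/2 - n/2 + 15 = (n - 5)*(n - 2)*(n + 3/2)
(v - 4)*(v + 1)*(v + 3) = v^3 - 13*v - 12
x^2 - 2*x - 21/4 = (x - 7/2)*(x + 3/2)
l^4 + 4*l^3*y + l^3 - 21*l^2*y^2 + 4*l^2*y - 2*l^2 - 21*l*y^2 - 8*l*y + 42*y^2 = (l - 1)*(l + 2)*(l - 3*y)*(l + 7*y)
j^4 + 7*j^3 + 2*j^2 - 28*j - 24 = (j - 2)*(j + 1)*(j + 2)*(j + 6)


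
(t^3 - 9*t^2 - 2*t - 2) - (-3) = t^3 - 9*t^2 - 2*t + 1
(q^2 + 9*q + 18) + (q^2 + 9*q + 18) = 2*q^2 + 18*q + 36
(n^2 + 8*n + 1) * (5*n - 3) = 5*n^3 + 37*n^2 - 19*n - 3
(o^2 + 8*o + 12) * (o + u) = o^3 + o^2*u + 8*o^2 + 8*o*u + 12*o + 12*u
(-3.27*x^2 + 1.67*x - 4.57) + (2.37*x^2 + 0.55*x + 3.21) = -0.9*x^2 + 2.22*x - 1.36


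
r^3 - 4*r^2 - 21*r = r*(r - 7)*(r + 3)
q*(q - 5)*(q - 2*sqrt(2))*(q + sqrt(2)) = q^4 - 5*q^3 - sqrt(2)*q^3 - 4*q^2 + 5*sqrt(2)*q^2 + 20*q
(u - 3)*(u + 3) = u^2 - 9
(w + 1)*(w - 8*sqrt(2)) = w^2 - 8*sqrt(2)*w + w - 8*sqrt(2)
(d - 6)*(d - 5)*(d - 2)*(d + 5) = d^4 - 8*d^3 - 13*d^2 + 200*d - 300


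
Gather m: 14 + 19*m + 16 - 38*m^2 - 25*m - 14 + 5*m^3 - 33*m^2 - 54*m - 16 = 5*m^3 - 71*m^2 - 60*m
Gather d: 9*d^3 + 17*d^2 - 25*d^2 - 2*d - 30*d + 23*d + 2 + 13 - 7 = 9*d^3 - 8*d^2 - 9*d + 8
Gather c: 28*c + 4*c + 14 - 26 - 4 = 32*c - 16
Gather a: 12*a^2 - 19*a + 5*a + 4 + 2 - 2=12*a^2 - 14*a + 4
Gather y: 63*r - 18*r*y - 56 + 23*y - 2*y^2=63*r - 2*y^2 + y*(23 - 18*r) - 56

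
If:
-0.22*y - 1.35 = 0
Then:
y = -6.14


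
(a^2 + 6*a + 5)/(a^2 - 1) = (a + 5)/(a - 1)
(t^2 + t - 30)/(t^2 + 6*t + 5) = (t^2 + t - 30)/(t^2 + 6*t + 5)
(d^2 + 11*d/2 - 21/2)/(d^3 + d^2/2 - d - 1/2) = (2*d^2 + 11*d - 21)/(2*d^3 + d^2 - 2*d - 1)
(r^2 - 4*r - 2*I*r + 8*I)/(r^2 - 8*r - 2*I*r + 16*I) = (r - 4)/(r - 8)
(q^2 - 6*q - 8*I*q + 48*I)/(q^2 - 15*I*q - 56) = (q - 6)/(q - 7*I)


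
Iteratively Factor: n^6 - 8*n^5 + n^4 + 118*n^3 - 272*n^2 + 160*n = (n + 4)*(n^5 - 12*n^4 + 49*n^3 - 78*n^2 + 40*n) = n*(n + 4)*(n^4 - 12*n^3 + 49*n^2 - 78*n + 40) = n*(n - 5)*(n + 4)*(n^3 - 7*n^2 + 14*n - 8) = n*(n - 5)*(n - 4)*(n + 4)*(n^2 - 3*n + 2) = n*(n - 5)*(n - 4)*(n - 1)*(n + 4)*(n - 2)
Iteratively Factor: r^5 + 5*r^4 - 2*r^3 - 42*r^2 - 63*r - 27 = (r + 3)*(r^4 + 2*r^3 - 8*r^2 - 18*r - 9) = (r + 1)*(r + 3)*(r^3 + r^2 - 9*r - 9) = (r + 1)*(r + 3)^2*(r^2 - 2*r - 3) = (r - 3)*(r + 1)*(r + 3)^2*(r + 1)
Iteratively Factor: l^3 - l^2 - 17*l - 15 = (l + 1)*(l^2 - 2*l - 15) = (l - 5)*(l + 1)*(l + 3)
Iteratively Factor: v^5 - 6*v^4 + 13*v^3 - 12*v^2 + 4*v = (v - 2)*(v^4 - 4*v^3 + 5*v^2 - 2*v) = (v - 2)*(v - 1)*(v^3 - 3*v^2 + 2*v) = (v - 2)^2*(v - 1)*(v^2 - v) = v*(v - 2)^2*(v - 1)*(v - 1)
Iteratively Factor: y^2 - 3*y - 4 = (y + 1)*(y - 4)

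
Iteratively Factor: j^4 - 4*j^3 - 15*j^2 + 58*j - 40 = (j + 4)*(j^3 - 8*j^2 + 17*j - 10) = (j - 1)*(j + 4)*(j^2 - 7*j + 10) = (j - 2)*(j - 1)*(j + 4)*(j - 5)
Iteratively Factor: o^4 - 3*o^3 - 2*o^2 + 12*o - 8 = (o + 2)*(o^3 - 5*o^2 + 8*o - 4) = (o - 2)*(o + 2)*(o^2 - 3*o + 2) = (o - 2)^2*(o + 2)*(o - 1)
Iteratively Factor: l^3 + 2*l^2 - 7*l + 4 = (l + 4)*(l^2 - 2*l + 1) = (l - 1)*(l + 4)*(l - 1)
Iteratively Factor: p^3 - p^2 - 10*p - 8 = (p - 4)*(p^2 + 3*p + 2) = (p - 4)*(p + 1)*(p + 2)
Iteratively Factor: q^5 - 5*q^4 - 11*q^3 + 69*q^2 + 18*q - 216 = (q + 2)*(q^4 - 7*q^3 + 3*q^2 + 63*q - 108) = (q + 2)*(q + 3)*(q^3 - 10*q^2 + 33*q - 36) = (q - 4)*(q + 2)*(q + 3)*(q^2 - 6*q + 9) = (q - 4)*(q - 3)*(q + 2)*(q + 3)*(q - 3)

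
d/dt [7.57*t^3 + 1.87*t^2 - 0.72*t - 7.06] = 22.71*t^2 + 3.74*t - 0.72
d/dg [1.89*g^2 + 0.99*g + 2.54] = 3.78*g + 0.99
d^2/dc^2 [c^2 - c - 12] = 2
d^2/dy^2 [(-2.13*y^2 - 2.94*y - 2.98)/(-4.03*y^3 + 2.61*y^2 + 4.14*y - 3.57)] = (69.186234*y^6 + 286.489476*y^5 + 608.455848*y^4 - 838.408626*y^3 - 565.00983*y^2 + 100.323432*y + 298.884006)/(65.450827*y^9 - 127.166247*y^8 - 119.353689*y^7 + 417.43503*y^6 - 102.690504*y^5 - 418.621041*y^4 + 314.579565*y^3 + 83.772549*y^2 - 158.291658*y + 45.499293)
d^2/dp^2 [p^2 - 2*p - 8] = 2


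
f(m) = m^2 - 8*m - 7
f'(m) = 2*m - 8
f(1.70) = -17.71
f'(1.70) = -4.60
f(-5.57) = 68.58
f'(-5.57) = -19.14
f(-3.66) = 35.68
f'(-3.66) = -15.32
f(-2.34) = 17.20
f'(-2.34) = -12.68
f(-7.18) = 101.99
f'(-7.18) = -22.36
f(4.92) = -22.15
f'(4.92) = 1.84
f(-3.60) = 34.76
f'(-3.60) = -15.20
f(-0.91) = 1.11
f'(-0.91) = -9.82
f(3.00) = -22.00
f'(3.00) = -2.00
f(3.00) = -22.00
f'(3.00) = -2.00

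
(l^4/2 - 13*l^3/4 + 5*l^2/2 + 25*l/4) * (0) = 0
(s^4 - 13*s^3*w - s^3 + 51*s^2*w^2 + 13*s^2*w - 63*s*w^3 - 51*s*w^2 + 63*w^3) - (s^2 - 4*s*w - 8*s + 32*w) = s^4 - 13*s^3*w - s^3 + 51*s^2*w^2 + 13*s^2*w - s^2 - 63*s*w^3 - 51*s*w^2 + 4*s*w + 8*s + 63*w^3 - 32*w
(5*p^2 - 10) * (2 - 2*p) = -10*p^3 + 10*p^2 + 20*p - 20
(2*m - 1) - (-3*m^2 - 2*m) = 3*m^2 + 4*m - 1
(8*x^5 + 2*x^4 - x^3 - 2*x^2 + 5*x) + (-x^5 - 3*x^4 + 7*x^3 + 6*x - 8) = 7*x^5 - x^4 + 6*x^3 - 2*x^2 + 11*x - 8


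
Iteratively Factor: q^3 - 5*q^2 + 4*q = (q)*(q^2 - 5*q + 4) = q*(q - 1)*(q - 4)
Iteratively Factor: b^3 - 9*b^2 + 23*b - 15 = (b - 1)*(b^2 - 8*b + 15) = (b - 5)*(b - 1)*(b - 3)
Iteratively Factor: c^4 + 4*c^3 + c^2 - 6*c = (c + 3)*(c^3 + c^2 - 2*c) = (c - 1)*(c + 3)*(c^2 + 2*c) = c*(c - 1)*(c + 3)*(c + 2)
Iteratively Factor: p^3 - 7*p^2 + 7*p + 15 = (p - 3)*(p^2 - 4*p - 5) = (p - 3)*(p + 1)*(p - 5)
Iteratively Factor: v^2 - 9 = (v + 3)*(v - 3)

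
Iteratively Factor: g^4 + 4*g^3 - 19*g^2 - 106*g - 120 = (g + 2)*(g^3 + 2*g^2 - 23*g - 60) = (g + 2)*(g + 3)*(g^2 - g - 20) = (g + 2)*(g + 3)*(g + 4)*(g - 5)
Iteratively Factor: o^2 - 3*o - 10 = (o - 5)*(o + 2)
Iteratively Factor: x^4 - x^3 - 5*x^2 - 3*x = (x)*(x^3 - x^2 - 5*x - 3) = x*(x - 3)*(x^2 + 2*x + 1) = x*(x - 3)*(x + 1)*(x + 1)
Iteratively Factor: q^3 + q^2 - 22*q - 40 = (q + 4)*(q^2 - 3*q - 10) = (q + 2)*(q + 4)*(q - 5)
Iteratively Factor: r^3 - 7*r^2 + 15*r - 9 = (r - 3)*(r^2 - 4*r + 3) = (r - 3)^2*(r - 1)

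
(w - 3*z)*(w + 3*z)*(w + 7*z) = w^3 + 7*w^2*z - 9*w*z^2 - 63*z^3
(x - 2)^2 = x^2 - 4*x + 4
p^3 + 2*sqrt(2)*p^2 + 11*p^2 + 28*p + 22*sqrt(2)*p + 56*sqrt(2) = (p + 4)*(p + 7)*(p + 2*sqrt(2))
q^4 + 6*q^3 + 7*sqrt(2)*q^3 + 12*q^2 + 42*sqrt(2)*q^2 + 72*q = q*(q + 6)*(q + sqrt(2))*(q + 6*sqrt(2))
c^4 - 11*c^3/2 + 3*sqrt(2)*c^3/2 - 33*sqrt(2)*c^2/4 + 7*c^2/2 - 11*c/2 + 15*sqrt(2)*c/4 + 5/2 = (c - 5)*(c - 1/2)*(c + sqrt(2)/2)*(c + sqrt(2))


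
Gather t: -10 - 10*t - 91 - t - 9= -11*t - 110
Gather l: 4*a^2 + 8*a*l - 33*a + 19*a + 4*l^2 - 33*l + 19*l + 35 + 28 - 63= 4*a^2 - 14*a + 4*l^2 + l*(8*a - 14)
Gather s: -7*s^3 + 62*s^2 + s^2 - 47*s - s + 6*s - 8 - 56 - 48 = -7*s^3 + 63*s^2 - 42*s - 112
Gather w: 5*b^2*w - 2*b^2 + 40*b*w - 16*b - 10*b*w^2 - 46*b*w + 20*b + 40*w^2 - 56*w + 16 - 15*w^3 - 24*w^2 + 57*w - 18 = -2*b^2 + 4*b - 15*w^3 + w^2*(16 - 10*b) + w*(5*b^2 - 6*b + 1) - 2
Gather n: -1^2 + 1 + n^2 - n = n^2 - n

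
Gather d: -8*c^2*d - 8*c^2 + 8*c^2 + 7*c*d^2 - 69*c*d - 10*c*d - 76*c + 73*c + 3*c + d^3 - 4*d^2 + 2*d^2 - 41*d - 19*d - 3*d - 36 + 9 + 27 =d^3 + d^2*(7*c - 2) + d*(-8*c^2 - 79*c - 63)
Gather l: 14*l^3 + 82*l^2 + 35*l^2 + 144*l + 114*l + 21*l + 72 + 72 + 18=14*l^3 + 117*l^2 + 279*l + 162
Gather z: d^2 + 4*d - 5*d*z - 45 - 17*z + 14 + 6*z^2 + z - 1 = d^2 + 4*d + 6*z^2 + z*(-5*d - 16) - 32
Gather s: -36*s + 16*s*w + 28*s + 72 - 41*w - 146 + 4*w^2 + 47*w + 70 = s*(16*w - 8) + 4*w^2 + 6*w - 4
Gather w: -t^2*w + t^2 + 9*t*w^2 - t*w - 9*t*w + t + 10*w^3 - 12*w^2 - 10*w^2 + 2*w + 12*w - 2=t^2 + t + 10*w^3 + w^2*(9*t - 22) + w*(-t^2 - 10*t + 14) - 2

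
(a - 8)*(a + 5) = a^2 - 3*a - 40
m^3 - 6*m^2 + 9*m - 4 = (m - 4)*(m - 1)^2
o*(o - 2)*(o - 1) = o^3 - 3*o^2 + 2*o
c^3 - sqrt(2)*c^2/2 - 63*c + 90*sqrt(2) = (c - 5*sqrt(2))*(c - 3*sqrt(2)/2)*(c + 6*sqrt(2))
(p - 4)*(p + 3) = p^2 - p - 12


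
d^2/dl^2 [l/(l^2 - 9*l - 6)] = 2*(-l*(2*l - 9)^2 + 3*(3 - l)*(-l^2 + 9*l + 6))/(-l^2 + 9*l + 6)^3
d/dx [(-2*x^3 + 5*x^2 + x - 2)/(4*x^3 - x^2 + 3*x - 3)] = (-18*x^4 - 20*x^3 + 58*x^2 - 34*x + 3)/(16*x^6 - 8*x^5 + 25*x^4 - 30*x^3 + 15*x^2 - 18*x + 9)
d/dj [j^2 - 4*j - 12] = 2*j - 4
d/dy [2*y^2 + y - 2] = 4*y + 1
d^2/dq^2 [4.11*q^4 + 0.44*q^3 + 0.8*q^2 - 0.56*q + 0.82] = 49.32*q^2 + 2.64*q + 1.6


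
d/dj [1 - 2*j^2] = -4*j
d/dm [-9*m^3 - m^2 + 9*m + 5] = -27*m^2 - 2*m + 9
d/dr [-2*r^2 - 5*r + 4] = -4*r - 5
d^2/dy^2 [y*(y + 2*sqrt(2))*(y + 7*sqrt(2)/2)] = 6*y + 11*sqrt(2)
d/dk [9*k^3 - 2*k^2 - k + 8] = 27*k^2 - 4*k - 1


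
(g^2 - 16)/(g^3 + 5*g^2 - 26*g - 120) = (g - 4)/(g^2 + g - 30)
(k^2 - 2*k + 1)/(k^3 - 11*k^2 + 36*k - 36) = (k^2 - 2*k + 1)/(k^3 - 11*k^2 + 36*k - 36)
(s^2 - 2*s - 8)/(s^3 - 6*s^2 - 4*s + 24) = (s - 4)/(s^2 - 8*s + 12)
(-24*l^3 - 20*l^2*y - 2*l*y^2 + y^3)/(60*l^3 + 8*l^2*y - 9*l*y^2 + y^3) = (2*l + y)/(-5*l + y)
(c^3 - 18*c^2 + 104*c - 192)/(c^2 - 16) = (c^2 - 14*c + 48)/(c + 4)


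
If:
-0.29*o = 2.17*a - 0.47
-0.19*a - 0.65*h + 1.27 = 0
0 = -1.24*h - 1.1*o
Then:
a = 0.49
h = 1.81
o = -2.04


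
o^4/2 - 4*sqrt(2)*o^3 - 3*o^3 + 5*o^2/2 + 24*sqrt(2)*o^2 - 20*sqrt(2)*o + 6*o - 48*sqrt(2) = (o/2 + 1/2)*(o - 4)*(o - 3)*(o - 8*sqrt(2))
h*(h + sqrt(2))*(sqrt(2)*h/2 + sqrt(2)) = sqrt(2)*h^3/2 + h^2 + sqrt(2)*h^2 + 2*h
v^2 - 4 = (v - 2)*(v + 2)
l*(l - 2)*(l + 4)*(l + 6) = l^4 + 8*l^3 + 4*l^2 - 48*l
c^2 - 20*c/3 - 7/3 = (c - 7)*(c + 1/3)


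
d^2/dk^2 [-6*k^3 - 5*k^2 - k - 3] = -36*k - 10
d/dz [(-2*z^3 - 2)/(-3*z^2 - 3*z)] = 2/3 - 2/(3*z^2)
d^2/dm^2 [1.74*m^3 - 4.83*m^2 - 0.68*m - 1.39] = 10.44*m - 9.66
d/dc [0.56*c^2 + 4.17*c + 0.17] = 1.12*c + 4.17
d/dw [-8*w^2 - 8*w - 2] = -16*w - 8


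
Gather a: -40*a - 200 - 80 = -40*a - 280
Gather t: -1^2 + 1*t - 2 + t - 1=2*t - 4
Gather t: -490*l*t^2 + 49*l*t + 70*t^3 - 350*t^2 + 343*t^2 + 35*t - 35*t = 49*l*t + 70*t^3 + t^2*(-490*l - 7)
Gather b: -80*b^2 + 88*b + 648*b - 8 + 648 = -80*b^2 + 736*b + 640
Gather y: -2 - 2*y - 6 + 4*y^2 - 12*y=4*y^2 - 14*y - 8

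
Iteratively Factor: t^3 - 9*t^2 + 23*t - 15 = (t - 3)*(t^2 - 6*t + 5) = (t - 5)*(t - 3)*(t - 1)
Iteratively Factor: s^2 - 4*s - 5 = (s - 5)*(s + 1)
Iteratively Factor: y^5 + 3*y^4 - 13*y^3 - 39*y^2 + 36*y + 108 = (y + 3)*(y^4 - 13*y^2 + 36) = (y + 2)*(y + 3)*(y^3 - 2*y^2 - 9*y + 18) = (y - 3)*(y + 2)*(y + 3)*(y^2 + y - 6) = (y - 3)*(y - 2)*(y + 2)*(y + 3)*(y + 3)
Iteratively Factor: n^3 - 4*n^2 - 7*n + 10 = (n + 2)*(n^2 - 6*n + 5) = (n - 1)*(n + 2)*(n - 5)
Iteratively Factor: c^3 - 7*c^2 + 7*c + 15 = (c - 3)*(c^2 - 4*c - 5) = (c - 3)*(c + 1)*(c - 5)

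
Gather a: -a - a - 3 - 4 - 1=-2*a - 8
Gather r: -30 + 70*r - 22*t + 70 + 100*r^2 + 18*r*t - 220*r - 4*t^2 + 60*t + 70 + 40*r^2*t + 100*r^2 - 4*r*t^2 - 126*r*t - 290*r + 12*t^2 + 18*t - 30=r^2*(40*t + 200) + r*(-4*t^2 - 108*t - 440) + 8*t^2 + 56*t + 80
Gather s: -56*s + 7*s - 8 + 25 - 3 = 14 - 49*s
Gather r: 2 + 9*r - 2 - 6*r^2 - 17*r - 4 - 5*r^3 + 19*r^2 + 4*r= -5*r^3 + 13*r^2 - 4*r - 4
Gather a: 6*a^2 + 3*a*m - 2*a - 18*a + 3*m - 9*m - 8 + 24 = 6*a^2 + a*(3*m - 20) - 6*m + 16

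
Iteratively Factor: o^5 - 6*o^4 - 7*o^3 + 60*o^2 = (o - 5)*(o^4 - o^3 - 12*o^2) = o*(o - 5)*(o^3 - o^2 - 12*o) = o^2*(o - 5)*(o^2 - o - 12) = o^2*(o - 5)*(o - 4)*(o + 3)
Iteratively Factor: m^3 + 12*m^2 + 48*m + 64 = (m + 4)*(m^2 + 8*m + 16) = (m + 4)^2*(m + 4)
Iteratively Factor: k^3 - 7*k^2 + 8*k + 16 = (k - 4)*(k^2 - 3*k - 4) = (k - 4)*(k + 1)*(k - 4)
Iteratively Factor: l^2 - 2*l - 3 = (l + 1)*(l - 3)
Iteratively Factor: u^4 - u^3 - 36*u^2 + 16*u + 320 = (u - 4)*(u^3 + 3*u^2 - 24*u - 80) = (u - 4)*(u + 4)*(u^2 - u - 20) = (u - 4)*(u + 4)^2*(u - 5)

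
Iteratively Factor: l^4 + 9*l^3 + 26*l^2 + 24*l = (l + 2)*(l^3 + 7*l^2 + 12*l) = (l + 2)*(l + 4)*(l^2 + 3*l) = l*(l + 2)*(l + 4)*(l + 3)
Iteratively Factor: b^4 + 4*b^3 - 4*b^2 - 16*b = (b)*(b^3 + 4*b^2 - 4*b - 16) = b*(b - 2)*(b^2 + 6*b + 8) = b*(b - 2)*(b + 4)*(b + 2)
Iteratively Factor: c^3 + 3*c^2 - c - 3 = (c + 3)*(c^2 - 1) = (c - 1)*(c + 3)*(c + 1)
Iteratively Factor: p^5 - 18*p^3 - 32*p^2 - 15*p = (p)*(p^4 - 18*p^2 - 32*p - 15) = p*(p + 1)*(p^3 - p^2 - 17*p - 15) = p*(p + 1)*(p + 3)*(p^2 - 4*p - 5) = p*(p - 5)*(p + 1)*(p + 3)*(p + 1)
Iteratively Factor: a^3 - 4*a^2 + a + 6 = (a - 2)*(a^2 - 2*a - 3) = (a - 2)*(a + 1)*(a - 3)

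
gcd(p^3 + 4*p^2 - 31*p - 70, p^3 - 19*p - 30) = p^2 - 3*p - 10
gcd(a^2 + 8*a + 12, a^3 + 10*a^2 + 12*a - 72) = a + 6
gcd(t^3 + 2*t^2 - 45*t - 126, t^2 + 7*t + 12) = t + 3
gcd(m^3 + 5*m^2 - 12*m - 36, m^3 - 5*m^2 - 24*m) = 1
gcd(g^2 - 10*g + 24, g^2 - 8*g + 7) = 1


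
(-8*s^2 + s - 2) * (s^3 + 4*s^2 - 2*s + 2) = -8*s^5 - 31*s^4 + 18*s^3 - 26*s^2 + 6*s - 4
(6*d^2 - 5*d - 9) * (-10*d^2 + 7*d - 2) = -60*d^4 + 92*d^3 + 43*d^2 - 53*d + 18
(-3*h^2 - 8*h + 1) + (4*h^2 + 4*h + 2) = h^2 - 4*h + 3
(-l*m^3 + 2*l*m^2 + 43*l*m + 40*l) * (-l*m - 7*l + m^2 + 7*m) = l^2*m^4 + 5*l^2*m^3 - 57*l^2*m^2 - 341*l^2*m - 280*l^2 - l*m^5 - 5*l*m^4 + 57*l*m^3 + 341*l*m^2 + 280*l*m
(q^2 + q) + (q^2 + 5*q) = 2*q^2 + 6*q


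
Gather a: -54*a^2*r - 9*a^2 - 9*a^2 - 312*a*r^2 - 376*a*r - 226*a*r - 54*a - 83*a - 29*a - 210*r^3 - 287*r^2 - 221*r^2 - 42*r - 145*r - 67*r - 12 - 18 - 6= a^2*(-54*r - 18) + a*(-312*r^2 - 602*r - 166) - 210*r^3 - 508*r^2 - 254*r - 36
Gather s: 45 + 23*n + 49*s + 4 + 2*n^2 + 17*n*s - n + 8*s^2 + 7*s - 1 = 2*n^2 + 22*n + 8*s^2 + s*(17*n + 56) + 48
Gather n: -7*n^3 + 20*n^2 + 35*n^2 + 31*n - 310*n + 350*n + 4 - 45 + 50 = -7*n^3 + 55*n^2 + 71*n + 9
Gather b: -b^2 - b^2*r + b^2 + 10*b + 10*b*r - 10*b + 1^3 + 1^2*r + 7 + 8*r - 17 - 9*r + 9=-b^2*r + 10*b*r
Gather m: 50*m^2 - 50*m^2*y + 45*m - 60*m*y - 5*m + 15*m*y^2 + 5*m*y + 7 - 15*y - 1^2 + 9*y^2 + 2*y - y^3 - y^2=m^2*(50 - 50*y) + m*(15*y^2 - 55*y + 40) - y^3 + 8*y^2 - 13*y + 6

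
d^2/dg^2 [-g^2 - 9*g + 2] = -2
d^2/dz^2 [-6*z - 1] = 0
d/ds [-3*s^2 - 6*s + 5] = -6*s - 6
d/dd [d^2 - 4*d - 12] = 2*d - 4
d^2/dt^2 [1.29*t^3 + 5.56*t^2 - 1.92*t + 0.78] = 7.74*t + 11.12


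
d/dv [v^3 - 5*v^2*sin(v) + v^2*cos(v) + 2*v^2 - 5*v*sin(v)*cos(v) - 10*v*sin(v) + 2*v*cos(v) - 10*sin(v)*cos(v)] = -v^2*sin(v) - 5*v^2*cos(v) + 3*v^2 - 12*v*sin(v) - 8*v*cos(v) - 5*v*cos(2*v) + 4*v - 10*sin(v) - 5*sin(2*v)/2 + 2*cos(v) - 10*cos(2*v)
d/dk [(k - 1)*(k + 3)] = 2*k + 2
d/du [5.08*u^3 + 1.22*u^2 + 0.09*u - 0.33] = 15.24*u^2 + 2.44*u + 0.09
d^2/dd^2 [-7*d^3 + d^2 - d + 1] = 2 - 42*d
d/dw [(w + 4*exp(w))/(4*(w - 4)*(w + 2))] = (w^2*exp(w) - w^2/4 - 4*w*exp(w) - 6*exp(w) - 2)/(w^4 - 4*w^3 - 12*w^2 + 32*w + 64)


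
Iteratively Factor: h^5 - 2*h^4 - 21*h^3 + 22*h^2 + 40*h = (h + 4)*(h^4 - 6*h^3 + 3*h^2 + 10*h) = (h - 5)*(h + 4)*(h^3 - h^2 - 2*h) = (h - 5)*(h - 2)*(h + 4)*(h^2 + h) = h*(h - 5)*(h - 2)*(h + 4)*(h + 1)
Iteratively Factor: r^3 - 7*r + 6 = (r + 3)*(r^2 - 3*r + 2) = (r - 2)*(r + 3)*(r - 1)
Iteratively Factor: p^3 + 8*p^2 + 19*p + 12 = (p + 1)*(p^2 + 7*p + 12) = (p + 1)*(p + 3)*(p + 4)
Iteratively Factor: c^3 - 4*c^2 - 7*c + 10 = (c + 2)*(c^2 - 6*c + 5) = (c - 1)*(c + 2)*(c - 5)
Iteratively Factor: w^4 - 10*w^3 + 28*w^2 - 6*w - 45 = (w - 3)*(w^3 - 7*w^2 + 7*w + 15) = (w - 3)*(w + 1)*(w^2 - 8*w + 15) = (w - 3)^2*(w + 1)*(w - 5)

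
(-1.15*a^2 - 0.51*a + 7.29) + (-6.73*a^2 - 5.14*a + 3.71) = -7.88*a^2 - 5.65*a + 11.0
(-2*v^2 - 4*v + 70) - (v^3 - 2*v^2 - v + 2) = -v^3 - 3*v + 68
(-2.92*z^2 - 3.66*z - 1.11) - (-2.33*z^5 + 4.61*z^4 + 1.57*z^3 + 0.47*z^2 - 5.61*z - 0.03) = 2.33*z^5 - 4.61*z^4 - 1.57*z^3 - 3.39*z^2 + 1.95*z - 1.08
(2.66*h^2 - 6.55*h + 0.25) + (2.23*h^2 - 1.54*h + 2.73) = 4.89*h^2 - 8.09*h + 2.98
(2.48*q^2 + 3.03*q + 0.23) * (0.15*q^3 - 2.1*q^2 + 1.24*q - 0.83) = 0.372*q^5 - 4.7535*q^4 - 3.2533*q^3 + 1.2158*q^2 - 2.2297*q - 0.1909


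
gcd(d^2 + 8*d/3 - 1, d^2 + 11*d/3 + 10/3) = 1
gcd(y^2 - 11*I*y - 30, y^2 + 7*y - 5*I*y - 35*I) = y - 5*I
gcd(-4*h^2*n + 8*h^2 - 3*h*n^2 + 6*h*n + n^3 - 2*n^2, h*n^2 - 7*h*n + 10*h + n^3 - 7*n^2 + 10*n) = h*n - 2*h + n^2 - 2*n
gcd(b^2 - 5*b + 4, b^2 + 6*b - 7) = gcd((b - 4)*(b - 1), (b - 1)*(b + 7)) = b - 1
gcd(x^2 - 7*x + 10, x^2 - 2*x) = x - 2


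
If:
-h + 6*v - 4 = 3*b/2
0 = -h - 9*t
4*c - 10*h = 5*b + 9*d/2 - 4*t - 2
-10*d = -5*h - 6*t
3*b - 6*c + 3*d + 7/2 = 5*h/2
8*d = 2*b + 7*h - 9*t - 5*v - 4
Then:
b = -174368/2601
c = -375067/10404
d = 1950/289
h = 4500/289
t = -500/289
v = -35108/2601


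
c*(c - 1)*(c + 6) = c^3 + 5*c^2 - 6*c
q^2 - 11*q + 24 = (q - 8)*(q - 3)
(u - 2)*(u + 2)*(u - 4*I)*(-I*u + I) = -I*u^4 - 4*u^3 + I*u^3 + 4*u^2 + 4*I*u^2 + 16*u - 4*I*u - 16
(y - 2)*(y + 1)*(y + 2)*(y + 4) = y^4 + 5*y^3 - 20*y - 16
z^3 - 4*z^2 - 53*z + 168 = (z - 8)*(z - 3)*(z + 7)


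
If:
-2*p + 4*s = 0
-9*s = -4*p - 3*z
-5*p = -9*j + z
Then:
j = 31*z/9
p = 6*z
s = 3*z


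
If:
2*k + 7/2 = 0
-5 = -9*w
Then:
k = -7/4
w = 5/9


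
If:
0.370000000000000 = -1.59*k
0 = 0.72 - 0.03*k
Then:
No Solution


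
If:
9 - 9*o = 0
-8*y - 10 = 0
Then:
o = 1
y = -5/4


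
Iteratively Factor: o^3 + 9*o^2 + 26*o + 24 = (o + 4)*(o^2 + 5*o + 6) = (o + 2)*(o + 4)*(o + 3)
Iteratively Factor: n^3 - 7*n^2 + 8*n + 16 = (n + 1)*(n^2 - 8*n + 16) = (n - 4)*(n + 1)*(n - 4)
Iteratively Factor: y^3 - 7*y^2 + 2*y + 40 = (y + 2)*(y^2 - 9*y + 20) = (y - 5)*(y + 2)*(y - 4)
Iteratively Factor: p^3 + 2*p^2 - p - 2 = (p - 1)*(p^2 + 3*p + 2) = (p - 1)*(p + 1)*(p + 2)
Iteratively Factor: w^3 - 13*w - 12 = (w + 3)*(w^2 - 3*w - 4) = (w + 1)*(w + 3)*(w - 4)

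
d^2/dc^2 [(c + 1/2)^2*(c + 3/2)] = 6*c + 5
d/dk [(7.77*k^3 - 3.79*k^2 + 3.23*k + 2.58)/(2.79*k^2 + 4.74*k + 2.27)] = (21.6783*k^4 + 73.6596*k^3 + 25.9374*k^2 - 31.603*k - 4.8971)/(7.7841*k^4 + 26.4492*k^3 + 35.1342*k^2 + 21.5196*k + 5.1529)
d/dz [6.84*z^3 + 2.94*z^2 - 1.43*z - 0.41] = 20.52*z^2 + 5.88*z - 1.43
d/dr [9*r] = 9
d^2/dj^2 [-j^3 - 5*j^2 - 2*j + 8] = -6*j - 10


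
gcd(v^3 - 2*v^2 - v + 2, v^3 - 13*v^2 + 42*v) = 1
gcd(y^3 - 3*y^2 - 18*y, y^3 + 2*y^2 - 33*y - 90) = y^2 - 3*y - 18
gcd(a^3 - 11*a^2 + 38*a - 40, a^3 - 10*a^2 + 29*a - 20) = a^2 - 9*a + 20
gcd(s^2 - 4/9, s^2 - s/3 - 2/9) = s - 2/3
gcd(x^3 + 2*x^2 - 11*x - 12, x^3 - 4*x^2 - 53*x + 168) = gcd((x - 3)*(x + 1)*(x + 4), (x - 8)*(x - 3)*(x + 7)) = x - 3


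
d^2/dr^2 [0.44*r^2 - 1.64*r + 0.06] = 0.880000000000000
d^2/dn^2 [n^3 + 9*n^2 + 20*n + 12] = 6*n + 18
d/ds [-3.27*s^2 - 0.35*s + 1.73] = -6.54*s - 0.35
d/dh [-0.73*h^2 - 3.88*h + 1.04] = -1.46*h - 3.88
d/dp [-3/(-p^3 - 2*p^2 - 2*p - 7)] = 3*(-3*p^2 - 4*p - 2)/(p^3 + 2*p^2 + 2*p + 7)^2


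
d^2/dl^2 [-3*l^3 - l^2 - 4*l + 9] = -18*l - 2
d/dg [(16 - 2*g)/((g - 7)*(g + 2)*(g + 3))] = 4*(g^3 - 13*g^2 + 16*g + 137)/(g^6 - 4*g^5 - 54*g^4 + 32*g^3 + 1009*g^2 + 2436*g + 1764)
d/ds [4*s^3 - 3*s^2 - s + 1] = 12*s^2 - 6*s - 1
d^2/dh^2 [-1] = 0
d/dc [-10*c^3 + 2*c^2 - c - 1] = -30*c^2 + 4*c - 1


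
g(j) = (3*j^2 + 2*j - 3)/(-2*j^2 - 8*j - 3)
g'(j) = (4*j + 8)*(3*j^2 + 2*j - 3)/(-2*j^2 - 8*j - 3)^2 + (6*j + 2)/(-2*j^2 - 8*j - 3)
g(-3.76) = -26.68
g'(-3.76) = -139.97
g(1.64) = -0.39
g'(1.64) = -0.29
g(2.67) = -0.61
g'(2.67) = -0.17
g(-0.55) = -4.02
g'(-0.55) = -30.93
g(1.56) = -0.36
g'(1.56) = -0.30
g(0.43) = 0.23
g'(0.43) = -1.00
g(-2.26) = 1.60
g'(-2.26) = -2.72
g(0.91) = -0.11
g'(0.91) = -0.52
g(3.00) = -0.67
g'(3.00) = -0.15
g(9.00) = -1.09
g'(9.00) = -0.03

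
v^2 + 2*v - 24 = (v - 4)*(v + 6)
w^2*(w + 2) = w^3 + 2*w^2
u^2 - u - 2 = (u - 2)*(u + 1)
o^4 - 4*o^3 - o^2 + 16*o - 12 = (o - 3)*(o - 2)*(o - 1)*(o + 2)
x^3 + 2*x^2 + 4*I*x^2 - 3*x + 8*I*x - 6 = (x + 2)*(x + I)*(x + 3*I)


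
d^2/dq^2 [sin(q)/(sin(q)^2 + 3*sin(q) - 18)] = (-sin(q)^5 + 3*sin(q)^4 - 106*sin(q)^3 - 54*sin(q)^2 - 216*sin(q) + 108)/((sin(q) - 3)^3*(sin(q) + 6)^3)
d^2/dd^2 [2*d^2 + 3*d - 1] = 4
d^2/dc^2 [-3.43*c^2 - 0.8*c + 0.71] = -6.86000000000000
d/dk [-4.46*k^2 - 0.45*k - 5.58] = -8.92*k - 0.45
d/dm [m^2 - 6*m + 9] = 2*m - 6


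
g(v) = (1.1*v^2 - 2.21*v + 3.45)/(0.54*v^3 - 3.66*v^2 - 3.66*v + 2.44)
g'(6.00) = -0.58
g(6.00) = -0.86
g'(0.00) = 1.22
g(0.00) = 1.41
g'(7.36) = -27.22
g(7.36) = -6.26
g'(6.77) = -2.17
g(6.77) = -1.73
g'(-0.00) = 1.22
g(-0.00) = 1.41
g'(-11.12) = -0.01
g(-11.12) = -0.14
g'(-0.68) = -2.41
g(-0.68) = 1.78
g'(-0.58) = -1.63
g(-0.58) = 1.58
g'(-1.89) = -2.54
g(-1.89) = -1.57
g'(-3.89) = -0.13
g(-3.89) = -0.41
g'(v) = (2.2*v - 2.21)/(0.54*v^3 - 3.66*v^2 - 3.66*v + 2.44) + (-1.62*v^2 + 7.32*v + 3.66)*(1.1*v^2 - 2.21*v + 3.45)/(0.54*v^3 - 3.66*v^2 - 3.66*v + 2.44)^2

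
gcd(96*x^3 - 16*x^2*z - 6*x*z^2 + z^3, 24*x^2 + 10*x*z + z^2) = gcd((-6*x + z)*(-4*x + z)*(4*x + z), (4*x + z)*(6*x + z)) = 4*x + z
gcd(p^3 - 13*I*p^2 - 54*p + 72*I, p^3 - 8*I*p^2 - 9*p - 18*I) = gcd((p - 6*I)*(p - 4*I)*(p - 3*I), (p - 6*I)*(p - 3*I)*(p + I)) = p^2 - 9*I*p - 18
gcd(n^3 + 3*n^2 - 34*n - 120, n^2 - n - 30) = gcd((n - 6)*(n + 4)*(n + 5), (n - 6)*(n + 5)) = n^2 - n - 30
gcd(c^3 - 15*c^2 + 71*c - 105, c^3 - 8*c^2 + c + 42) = c^2 - 10*c + 21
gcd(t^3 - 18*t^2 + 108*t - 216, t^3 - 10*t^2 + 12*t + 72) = t^2 - 12*t + 36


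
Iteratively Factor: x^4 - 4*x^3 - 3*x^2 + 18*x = (x)*(x^3 - 4*x^2 - 3*x + 18) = x*(x - 3)*(x^2 - x - 6) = x*(x - 3)^2*(x + 2)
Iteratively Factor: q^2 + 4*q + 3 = (q + 3)*(q + 1)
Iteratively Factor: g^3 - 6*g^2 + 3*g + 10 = (g + 1)*(g^2 - 7*g + 10) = (g - 5)*(g + 1)*(g - 2)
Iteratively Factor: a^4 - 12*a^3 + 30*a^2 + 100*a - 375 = (a - 5)*(a^3 - 7*a^2 - 5*a + 75) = (a - 5)*(a + 3)*(a^2 - 10*a + 25) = (a - 5)^2*(a + 3)*(a - 5)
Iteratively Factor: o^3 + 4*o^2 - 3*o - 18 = (o + 3)*(o^2 + o - 6) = (o + 3)^2*(o - 2)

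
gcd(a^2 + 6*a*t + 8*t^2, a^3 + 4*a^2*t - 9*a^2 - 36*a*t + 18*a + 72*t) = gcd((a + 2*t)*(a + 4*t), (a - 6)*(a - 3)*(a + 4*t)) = a + 4*t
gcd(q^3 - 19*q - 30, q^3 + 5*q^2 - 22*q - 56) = q + 2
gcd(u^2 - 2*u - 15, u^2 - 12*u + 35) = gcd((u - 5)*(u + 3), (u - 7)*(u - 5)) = u - 5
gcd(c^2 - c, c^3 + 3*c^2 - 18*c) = c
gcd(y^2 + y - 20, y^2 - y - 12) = y - 4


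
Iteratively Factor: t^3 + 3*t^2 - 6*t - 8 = (t + 1)*(t^2 + 2*t - 8) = (t - 2)*(t + 1)*(t + 4)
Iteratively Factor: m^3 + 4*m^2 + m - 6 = (m + 3)*(m^2 + m - 2) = (m + 2)*(m + 3)*(m - 1)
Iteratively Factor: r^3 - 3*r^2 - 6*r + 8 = (r - 1)*(r^2 - 2*r - 8) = (r - 4)*(r - 1)*(r + 2)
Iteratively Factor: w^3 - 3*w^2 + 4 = (w + 1)*(w^2 - 4*w + 4) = (w - 2)*(w + 1)*(w - 2)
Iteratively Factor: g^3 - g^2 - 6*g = (g + 2)*(g^2 - 3*g) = g*(g + 2)*(g - 3)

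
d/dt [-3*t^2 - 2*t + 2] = -6*t - 2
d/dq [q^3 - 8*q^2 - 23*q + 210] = 3*q^2 - 16*q - 23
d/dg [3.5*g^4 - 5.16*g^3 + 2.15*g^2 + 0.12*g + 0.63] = 14.0*g^3 - 15.48*g^2 + 4.3*g + 0.12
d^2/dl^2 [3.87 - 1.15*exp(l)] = -1.15*exp(l)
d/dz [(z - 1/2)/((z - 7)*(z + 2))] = (-z^2 + z - 33/2)/(z^4 - 10*z^3 - 3*z^2 + 140*z + 196)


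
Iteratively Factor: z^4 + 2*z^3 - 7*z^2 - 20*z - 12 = (z + 1)*(z^3 + z^2 - 8*z - 12) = (z + 1)*(z + 2)*(z^2 - z - 6) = (z - 3)*(z + 1)*(z + 2)*(z + 2)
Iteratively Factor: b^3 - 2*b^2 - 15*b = (b + 3)*(b^2 - 5*b) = b*(b + 3)*(b - 5)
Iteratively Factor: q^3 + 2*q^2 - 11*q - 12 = (q + 4)*(q^2 - 2*q - 3) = (q - 3)*(q + 4)*(q + 1)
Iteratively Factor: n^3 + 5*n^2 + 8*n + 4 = (n + 2)*(n^2 + 3*n + 2) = (n + 1)*(n + 2)*(n + 2)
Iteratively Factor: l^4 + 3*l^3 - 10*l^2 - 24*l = (l - 3)*(l^3 + 6*l^2 + 8*l) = (l - 3)*(l + 2)*(l^2 + 4*l) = (l - 3)*(l + 2)*(l + 4)*(l)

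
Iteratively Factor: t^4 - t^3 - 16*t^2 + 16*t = (t)*(t^3 - t^2 - 16*t + 16) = t*(t - 1)*(t^2 - 16) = t*(t - 1)*(t + 4)*(t - 4)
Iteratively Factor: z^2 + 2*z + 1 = (z + 1)*(z + 1)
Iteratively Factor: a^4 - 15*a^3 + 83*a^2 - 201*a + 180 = (a - 5)*(a^3 - 10*a^2 + 33*a - 36) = (a - 5)*(a - 3)*(a^2 - 7*a + 12) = (a - 5)*(a - 4)*(a - 3)*(a - 3)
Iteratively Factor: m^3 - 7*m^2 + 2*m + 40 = (m + 2)*(m^2 - 9*m + 20) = (m - 5)*(m + 2)*(m - 4)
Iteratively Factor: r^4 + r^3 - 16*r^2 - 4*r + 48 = (r - 2)*(r^3 + 3*r^2 - 10*r - 24) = (r - 3)*(r - 2)*(r^2 + 6*r + 8) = (r - 3)*(r - 2)*(r + 2)*(r + 4)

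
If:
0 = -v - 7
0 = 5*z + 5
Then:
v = -7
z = -1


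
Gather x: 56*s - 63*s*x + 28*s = -63*s*x + 84*s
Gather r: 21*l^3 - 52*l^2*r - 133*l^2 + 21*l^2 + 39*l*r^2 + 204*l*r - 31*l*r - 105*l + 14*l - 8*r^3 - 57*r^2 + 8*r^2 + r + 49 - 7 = 21*l^3 - 112*l^2 - 91*l - 8*r^3 + r^2*(39*l - 49) + r*(-52*l^2 + 173*l + 1) + 42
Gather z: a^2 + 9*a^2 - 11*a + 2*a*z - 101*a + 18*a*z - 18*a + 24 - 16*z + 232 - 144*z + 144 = 10*a^2 - 130*a + z*(20*a - 160) + 400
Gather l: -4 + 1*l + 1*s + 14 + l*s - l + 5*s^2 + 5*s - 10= l*s + 5*s^2 + 6*s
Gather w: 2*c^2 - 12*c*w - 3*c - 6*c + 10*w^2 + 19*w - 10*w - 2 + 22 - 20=2*c^2 - 9*c + 10*w^2 + w*(9 - 12*c)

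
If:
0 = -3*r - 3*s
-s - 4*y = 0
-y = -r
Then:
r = 0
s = 0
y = 0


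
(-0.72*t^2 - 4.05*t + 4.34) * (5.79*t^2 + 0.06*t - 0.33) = -4.1688*t^4 - 23.4927*t^3 + 25.1232*t^2 + 1.5969*t - 1.4322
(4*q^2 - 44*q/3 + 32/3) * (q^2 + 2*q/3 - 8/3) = 4*q^4 - 12*q^3 - 88*q^2/9 + 416*q/9 - 256/9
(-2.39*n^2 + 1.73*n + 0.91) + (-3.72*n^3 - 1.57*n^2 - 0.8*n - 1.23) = -3.72*n^3 - 3.96*n^2 + 0.93*n - 0.32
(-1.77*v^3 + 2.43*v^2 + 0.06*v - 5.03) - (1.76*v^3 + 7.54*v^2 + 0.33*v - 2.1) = -3.53*v^3 - 5.11*v^2 - 0.27*v - 2.93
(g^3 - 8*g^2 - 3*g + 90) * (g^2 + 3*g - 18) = g^5 - 5*g^4 - 45*g^3 + 225*g^2 + 324*g - 1620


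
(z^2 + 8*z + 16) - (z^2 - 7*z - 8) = 15*z + 24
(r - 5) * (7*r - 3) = 7*r^2 - 38*r + 15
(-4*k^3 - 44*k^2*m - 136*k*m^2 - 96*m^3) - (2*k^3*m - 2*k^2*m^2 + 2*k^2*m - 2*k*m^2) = -2*k^3*m - 4*k^3 + 2*k^2*m^2 - 46*k^2*m - 134*k*m^2 - 96*m^3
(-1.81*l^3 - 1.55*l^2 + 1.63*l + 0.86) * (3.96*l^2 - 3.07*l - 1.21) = -7.1676*l^5 - 0.5813*l^4 + 13.4034*l^3 + 0.277*l^2 - 4.6125*l - 1.0406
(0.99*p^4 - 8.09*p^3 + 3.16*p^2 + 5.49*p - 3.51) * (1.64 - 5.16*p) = -5.1084*p^5 + 43.368*p^4 - 29.5732*p^3 - 23.146*p^2 + 27.1152*p - 5.7564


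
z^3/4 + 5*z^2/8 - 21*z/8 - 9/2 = (z/4 + 1)*(z - 3)*(z + 3/2)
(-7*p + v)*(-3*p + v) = 21*p^2 - 10*p*v + v^2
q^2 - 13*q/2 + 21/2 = (q - 7/2)*(q - 3)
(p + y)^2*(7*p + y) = 7*p^3 + 15*p^2*y + 9*p*y^2 + y^3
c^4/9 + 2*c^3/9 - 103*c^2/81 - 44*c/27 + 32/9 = (c/3 + 1)^2*(c - 8/3)*(c - 4/3)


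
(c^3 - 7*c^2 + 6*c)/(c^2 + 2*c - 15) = c*(c^2 - 7*c + 6)/(c^2 + 2*c - 15)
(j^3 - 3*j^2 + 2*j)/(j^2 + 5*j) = (j^2 - 3*j + 2)/(j + 5)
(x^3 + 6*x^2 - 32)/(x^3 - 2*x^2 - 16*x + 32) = (x + 4)/(x - 4)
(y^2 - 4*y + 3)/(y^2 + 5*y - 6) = (y - 3)/(y + 6)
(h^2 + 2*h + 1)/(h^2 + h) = (h + 1)/h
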